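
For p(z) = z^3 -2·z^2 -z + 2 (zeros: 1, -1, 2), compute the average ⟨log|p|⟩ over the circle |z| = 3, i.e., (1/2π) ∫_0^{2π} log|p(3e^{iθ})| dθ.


Zeros: -1, 1, 2; r = 3.
Inside |z| < r: -1, 1, 2. Outside (|z| ≥ r): ∅.
p(0) = 2, so log|p(0)| = log(2) = 0.6931.
Apply Jensen: I(r) = log|p(0)| + Σ_k log(r/|z_k|), summed over zeros inside |z| < r.
  log(r/|z_k|) for z_k = 1: log(3/1) = 1.0986
  log(r/|z_k|) for z_k = -1: log(3/1) = 1.0986
  log(r/|z_k|) for z_k = 2: log(3/2) = 0.4055
Sum over inside zeros: 2.6027.
I(r) = log|p(0)| + (inside sum) = 0.6931 + 2.6027 = 3.2958.
Closed form (all zeros inside, monic): I(r) = n·log(r) = 3·log(3) = 3.2958. ✓

I(r) ≈ 3.2958.


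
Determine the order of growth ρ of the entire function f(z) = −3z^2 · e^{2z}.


M(r) = max_{|z|=r} |-3|·|z|^2·|e^{2z}| = 3·r^2 · e^{2r^1} (the factors attain their maxima compatibly on |z|=r). Then log M(r) = log 3 + 2·log r + 2r^1, dominated by the last term, so log log M(r) ~ 1·log r. The polynomial factor -3z^2 contributes only a log r term and does not affect the order. ρ = 1.
Therefore ρ = 1.

Order ρ = 1.


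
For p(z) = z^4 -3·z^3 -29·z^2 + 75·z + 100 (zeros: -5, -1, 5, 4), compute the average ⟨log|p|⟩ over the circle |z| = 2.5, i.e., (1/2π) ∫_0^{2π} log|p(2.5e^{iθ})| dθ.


Zeros: -5, -1, 4, 5; r = 2.5.
Inside |z| < r: -1. Outside (|z| ≥ r): -5, 4, 5.
p(0) = 100, so log|p(0)| = log(100) = 4.6052.
Apply Jensen: I(r) = log|p(0)| + Σ_k log(r/|z_k|), summed over zeros inside |z| < r.
  log(r/|z_k|) for z_k = -1: log(2.5/1) = 0.9163
  Outside zeros (-5, 4, 5) contribute nothing to the Jensen sum.
Sum over inside zeros: 0.9163.
I(r) = log|p(0)| + (inside sum) = 4.6052 + 0.9163 = 5.5215.
Note: since some zeros are outside |z| ≤ r, the simplified n·log(r) form does NOT apply — only the inside zeros contribute.

I(r) ≈ 5.5215.


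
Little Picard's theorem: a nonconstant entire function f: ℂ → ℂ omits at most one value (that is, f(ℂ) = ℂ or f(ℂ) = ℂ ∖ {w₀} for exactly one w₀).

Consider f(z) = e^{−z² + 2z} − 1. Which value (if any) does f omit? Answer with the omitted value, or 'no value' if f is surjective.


Little Picard bounds the complement of f(ℂ) to at most one point.
The exponent g(z) = −z² + 2z is a nonconstant polynomial, hence surjective onto ℂ. So e^{g(z)} takes every value in {e^w : w ∈ ℂ} = ℂ ∖ {0}. Adding -1 shifts the range to ℂ ∖ {-1}. f omits exactly -1.

Omitted value: -1.


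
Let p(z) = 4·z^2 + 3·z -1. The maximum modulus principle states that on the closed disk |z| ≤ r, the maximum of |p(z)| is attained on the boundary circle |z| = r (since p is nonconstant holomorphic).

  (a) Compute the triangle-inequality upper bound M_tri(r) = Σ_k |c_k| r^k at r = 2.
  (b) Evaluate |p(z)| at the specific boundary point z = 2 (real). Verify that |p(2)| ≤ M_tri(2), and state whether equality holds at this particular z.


Coefficients: c_0 = -1, c_1 = 3, c_2 = 4. Radius r = 2.
Part (a). Triangle bound: M_tri(r) = Σ_k |c_k| r^k
  = |-1|·2^0 + |3|·2^1 + |4|·2^2
  = 1 + 6 + 16 = 23.
This bounds M(r) := max_{|z|=r} |p(z)| from above; equality holds iff all terms c_k z^k can be made to align in phase at a single z on |z|=r.
Part (b). At z = 2 (real, on the circle |z| = r):
  p(2) = (-1)·2^0 + (3)·2^1 + (4)·2^2 = 21.
  |p(2)| = 21.
Check: |p(2)| = 21 ≤ 23 = M_tri(2). ✓ Equality does not hold at z = 2 (the coefficients have mixed signs, so the terms do not all align in phase there).

M_tri(2) = 23; |p(2)| = 21; equality at z=2: no.


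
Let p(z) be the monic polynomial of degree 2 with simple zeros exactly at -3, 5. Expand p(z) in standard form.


The polynomial is p(z) = ∏_{α ∈ S} (z − α), where S = {-3, 5}.
Expanding the product yields: p(z) = z^2 -2·z -15.
The resulting polynomial has degree 2 and real coefficients as required.

p(z) = z^2 -2·z -15.


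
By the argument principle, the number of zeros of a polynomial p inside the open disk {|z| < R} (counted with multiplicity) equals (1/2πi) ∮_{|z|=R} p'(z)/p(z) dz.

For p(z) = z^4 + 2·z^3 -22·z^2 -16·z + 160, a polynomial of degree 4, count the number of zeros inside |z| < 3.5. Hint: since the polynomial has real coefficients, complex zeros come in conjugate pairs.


The zeros of p are: (3 + 1i), (3 - 1i), -4, -4.
Their magnitudes are: 3.162, 3.162, 4, 4.
Zeros with |z| < R = 3.5: (3 + 1i), (3 - 1i).
Count = 2.
By the argument principle, (1/2πi) ∮_{|z|=R} p'(z)/p(z) dz equals exactly this count.

Number of zeros inside |z| < 3.5: 2.


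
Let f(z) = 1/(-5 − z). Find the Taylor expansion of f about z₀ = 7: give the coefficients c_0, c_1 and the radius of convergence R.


Let w = z − z₀, so z = z₀ + w.
Then -5 − z = -5 − (z₀ + w) = (-5 − z₀) − w = -12 − w.
f(z) = 1/(-12 − w) = (1/(-12)) · 1/(1 − w/(-12)) = Σ_{n≥0} w^n / (-12)^(n+1).
So c_n = 1/(-12)^(n+1):
  c_0 = 1/(-12)^1 = -1/12.
  c_1 = 1/(-12)^2 = 1/144.
The series is valid for |w/d| < 1, i.e. |z − z₀| < |d|.
Radius of convergence: R = |-5 − z₀| = |-12| = 12 (distance from z₀ to the singularity z = -5).

c_0 = -1/12, c_1 = 1/144; R = 12.


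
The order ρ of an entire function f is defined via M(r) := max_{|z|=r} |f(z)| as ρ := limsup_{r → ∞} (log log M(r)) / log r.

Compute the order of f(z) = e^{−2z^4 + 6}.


|e^{−2z^4 + 6}| = e^{Re(-2·z^4) + 6} ≤ e^{2|z|^4 + 6} = e^{2r^4 + 6} on |z| = r, so ρ ≤ 4. Choosing z on |z|=r so that -2·z^4 is real positive (always possible by picking arg z appropriately) gives |f(z)| = e^{2r^4 + 6}, matching the bound. The additive constant 6 does not affect log log M(r) ~ 4·log r. Hence ρ = 4.
Therefore ρ = 4.

Order ρ = 4.


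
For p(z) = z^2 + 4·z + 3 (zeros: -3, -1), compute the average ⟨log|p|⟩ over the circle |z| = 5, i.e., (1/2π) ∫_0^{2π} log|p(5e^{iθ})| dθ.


Zeros: -3, -1; r = 5.
Inside |z| < r: -3, -1. Outside (|z| ≥ r): ∅.
p(0) = 3, so log|p(0)| = log(3) = 1.0986.
Apply Jensen: I(r) = log|p(0)| + Σ_k log(r/|z_k|), summed over zeros inside |z| < r.
  log(r/|z_k|) for z_k = -3: log(5/3) = 0.5108
  log(r/|z_k|) for z_k = -1: log(5/1) = 1.6094
Sum over inside zeros: 2.1203.
I(r) = log|p(0)| + (inside sum) = 1.0986 + 2.1203 = 3.2189.
Closed form (all zeros inside, monic): I(r) = n·log(r) = 2·log(5) = 3.2189. ✓

I(r) ≈ 3.2189.


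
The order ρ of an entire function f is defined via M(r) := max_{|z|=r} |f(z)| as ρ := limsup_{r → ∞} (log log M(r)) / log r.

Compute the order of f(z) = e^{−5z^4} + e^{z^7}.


Each summand is entire of order 4 and 7 respectively (as in the single-exponential case). The order of a sum is at most the max of the orders, so ρ ≤ 7. For the lower bound: on |z|=r choose arg z so that 1z^7 is real positive; then |e^{1z^7}| = e^{1r^7} while |e^{-5z^4}| ≤ e^{5r^4} = o(e^{1r^7}). So |f| ≥ e^{1r^7}(1 − o(1)) and ρ ≥ 7. Hence ρ = max(4, 7) = 7.
Therefore ρ = 7.

Order ρ = 7.


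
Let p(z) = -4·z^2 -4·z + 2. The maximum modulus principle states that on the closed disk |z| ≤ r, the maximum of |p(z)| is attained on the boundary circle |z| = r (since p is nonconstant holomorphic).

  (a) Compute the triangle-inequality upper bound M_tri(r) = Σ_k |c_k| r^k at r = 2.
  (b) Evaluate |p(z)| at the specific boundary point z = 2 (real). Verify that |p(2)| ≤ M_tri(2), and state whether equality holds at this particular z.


Coefficients: c_0 = 2, c_1 = -4, c_2 = -4. Radius r = 2.
Part (a). Triangle bound: M_tri(r) = Σ_k |c_k| r^k
  = |2|·2^0 + |-4|·2^1 + |-4|·2^2
  = 2 + 8 + 16 = 26.
This bounds M(r) := max_{|z|=r} |p(z)| from above; equality holds iff all terms c_k z^k can be made to align in phase at a single z on |z|=r.
Part (b). At z = 2 (real, on the circle |z| = r):
  p(2) = (2)·2^0 + (-4)·2^1 + (-4)·2^2 = -22.
  |p(2)| = 22.
Check: |p(2)| = 22 ≤ 26 = M_tri(2). ✓ Equality does not hold at z = 2 (the coefficients have mixed signs, so the terms do not all align in phase there).

M_tri(2) = 26; |p(2)| = 22; equality at z=2: no.


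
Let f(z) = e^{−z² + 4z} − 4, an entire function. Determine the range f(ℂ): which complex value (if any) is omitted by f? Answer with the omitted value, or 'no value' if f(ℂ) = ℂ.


Little Picard bounds the complement of f(ℂ) to at most one point.
The exponent g(z) = −z² + 4z is a nonconstant polynomial, hence surjective onto ℂ. So e^{g(z)} takes every value in {e^w : w ∈ ℂ} = ℂ ∖ {0}. Adding -4 shifts the range to ℂ ∖ {-4}. f omits exactly -4.

Omitted value: -4.


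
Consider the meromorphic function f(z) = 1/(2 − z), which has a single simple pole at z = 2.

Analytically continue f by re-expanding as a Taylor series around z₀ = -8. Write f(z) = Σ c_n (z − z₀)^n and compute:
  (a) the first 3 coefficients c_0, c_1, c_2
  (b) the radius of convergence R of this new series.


Let w = z − z₀, so z = z₀ + w.
Then 2 − z = 2 − (z₀ + w) = (2 − z₀) − w = 10 − w.
f(z) = 1/(10 − w) = (1/(10)) · 1/(1 − w/(10)) = Σ_{n≥0} w^n / (10)^(n+1).
So c_n = 1/(10)^(n+1):
  c_0 = 1/(10)^1 = 1/10.
  c_1 = 1/(10)^2 = 1/100.
  c_2 = 1/(10)^3 = 1/1000.
The series is valid for |w/d| < 1, i.e. |z − z₀| < |d|.
Radius of convergence: R = |2 − z₀| = |10| = 10 (distance from z₀ to the singularity z = 2).

c_0 = 1/10, c_1 = 1/100, c_2 = 1/1000; R = 10.


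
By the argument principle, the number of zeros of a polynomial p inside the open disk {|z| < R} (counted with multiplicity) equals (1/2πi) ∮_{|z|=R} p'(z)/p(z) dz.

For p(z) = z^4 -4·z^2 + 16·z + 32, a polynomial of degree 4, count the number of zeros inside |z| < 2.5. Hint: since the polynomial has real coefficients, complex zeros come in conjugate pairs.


The zeros of p are: -2, -2, (2 + 2i), (2 - 2i).
Their magnitudes are: 2, 2, 2.828, 2.828.
Zeros with |z| < R = 2.5: -2, -2.
Count = 2.
By the argument principle, (1/2πi) ∮_{|z|=R} p'(z)/p(z) dz equals exactly this count.

Number of zeros inside |z| < 2.5: 2.


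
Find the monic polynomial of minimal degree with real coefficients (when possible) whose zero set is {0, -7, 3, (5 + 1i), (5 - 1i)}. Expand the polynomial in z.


The polynomial is p(z) = ∏_{α ∈ S} (z − α), where S = {0, -7, 3, (5 + 1i), (5 - 1i)}.
Expanding the product yields: p(z) = z^5 -6·z^4 -35·z^3 + 314·z^2 -546·z.
Note conjugate pairs combine to real quadratics: (z − (5+1i))(z − (5−1i)) = z² − 10z + 26.
The resulting polynomial has degree 5 and real coefficients as required.

p(z) = z^5 -6·z^4 -35·z^3 + 314·z^2 -546·z.


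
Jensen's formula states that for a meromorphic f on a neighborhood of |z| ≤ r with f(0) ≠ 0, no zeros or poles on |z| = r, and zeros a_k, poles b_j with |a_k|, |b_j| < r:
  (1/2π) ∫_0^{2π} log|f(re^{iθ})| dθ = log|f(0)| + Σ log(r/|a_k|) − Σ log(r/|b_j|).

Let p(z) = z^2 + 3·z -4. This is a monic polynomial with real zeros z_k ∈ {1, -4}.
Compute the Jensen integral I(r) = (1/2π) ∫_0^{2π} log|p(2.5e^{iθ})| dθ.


Zeros: -4, 1; r = 2.5.
Inside |z| < r: 1. Outside (|z| ≥ r): -4.
p(0) = -4, so log|p(0)| = log(4) = 1.3863.
Apply Jensen: I(r) = log|p(0)| + Σ_k log(r/|z_k|), summed over zeros inside |z| < r.
  log(r/|z_k|) for z_k = 1: log(2.5/1) = 0.9163
  Outside zeros (-4) contribute nothing to the Jensen sum.
Sum over inside zeros: 0.9163.
I(r) = log|p(0)| + (inside sum) = 1.3863 + 0.9163 = 2.3026.
Note: since some zeros are outside |z| ≤ r, the simplified n·log(r) form does NOT apply — only the inside zeros contribute.

I(r) ≈ 2.3026.


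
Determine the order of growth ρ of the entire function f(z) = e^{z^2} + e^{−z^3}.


Each summand is entire of order 2 and 3 respectively (as in the single-exponential case). The order of a sum is at most the max of the orders, so ρ ≤ 3. For the lower bound: on |z|=r choose arg z so that -1z^3 is real positive; then |e^{-1z^3}| = e^{1r^3} while |e^{1z^2}| ≤ e^{1r^2} = o(e^{1r^3}). So |f| ≥ e^{1r^3}(1 − o(1)) and ρ ≥ 3. Hence ρ = max(2, 3) = 3.
Therefore ρ = 3.

Order ρ = 3.


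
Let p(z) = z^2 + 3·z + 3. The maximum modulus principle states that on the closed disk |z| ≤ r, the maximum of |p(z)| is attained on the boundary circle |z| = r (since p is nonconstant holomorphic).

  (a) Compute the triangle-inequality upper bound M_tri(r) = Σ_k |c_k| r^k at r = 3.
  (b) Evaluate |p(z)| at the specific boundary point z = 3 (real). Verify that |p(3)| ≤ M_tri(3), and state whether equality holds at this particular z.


Coefficients: c_0 = 3, c_1 = 3, c_2 = 1. Radius r = 3.
Part (a). Triangle bound: M_tri(r) = Σ_k |c_k| r^k
  = |3|·3^0 + |3|·3^1 + |1|·3^2
  = 3 + 9 + 9 = 21.
This bounds M(r) := max_{|z|=r} |p(z)| from above; equality holds iff all terms c_k z^k can be made to align in phase at a single z on |z|=r.
Part (b). At z = 3 (real, on the circle |z| = r):
  p(3) = (3)·3^0 + (3)·3^1 + (1)·3^2 = 21.
  |p(3)| = 21.
Since all nonzero coefficients share the same sign, |p(3)| = 21 = M_tri(3); the triangle bound is attained at z = 3, so in fact M(r) = 21.

M_tri(3) = 21; |p(3)| = 21; equality at z=3: yes.


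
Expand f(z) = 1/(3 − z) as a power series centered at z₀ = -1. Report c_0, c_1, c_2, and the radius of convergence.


Let w = z − z₀, so z = z₀ + w.
Then 3 − z = 3 − (z₀ + w) = (3 − z₀) − w = 4 − w.
f(z) = 1/(4 − w) = (1/(4)) · 1/(1 − w/(4)) = Σ_{n≥0} w^n / (4)^(n+1).
So c_n = 1/(4)^(n+1):
  c_0 = 1/(4)^1 = 1/4.
  c_1 = 1/(4)^2 = 1/16.
  c_2 = 1/(4)^3 = 1/64.
The series is valid for |w/d| < 1, i.e. |z − z₀| < |d|.
Radius of convergence: R = |3 − z₀| = |4| = 4 (distance from z₀ to the singularity z = 3).

c_0 = 1/4, c_1 = 1/16, c_2 = 1/64; R = 4.


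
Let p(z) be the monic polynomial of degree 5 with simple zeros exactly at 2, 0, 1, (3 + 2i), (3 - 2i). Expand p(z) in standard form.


The polynomial is p(z) = ∏_{α ∈ S} (z − α), where S = {2, 0, 1, (3 + 2i), (3 - 2i)}.
Expanding the product yields: p(z) = z^5 -9·z^4 + 33·z^3 -51·z^2 + 26·z.
Note conjugate pairs combine to real quadratics: (z − (3+2i))(z − (3−2i)) = z² − 6z + 13.
The resulting polynomial has degree 5 and real coefficients as required.

p(z) = z^5 -9·z^4 + 33·z^3 -51·z^2 + 26·z.


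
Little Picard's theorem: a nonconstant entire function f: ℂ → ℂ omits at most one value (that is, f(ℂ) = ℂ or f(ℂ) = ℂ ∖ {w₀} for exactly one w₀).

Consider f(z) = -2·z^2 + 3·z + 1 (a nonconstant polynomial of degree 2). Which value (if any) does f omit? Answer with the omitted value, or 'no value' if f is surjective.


Little Picard bounds the complement of f(ℂ) to at most one point.
For every w ∈ ℂ, the equation p(z) − w = 0 is a nonconstant polynomial in z and hence has at least one root by the fundamental theorem of algebra. So p is surjective onto ℂ, omitting no value.

Omitted value: no value.


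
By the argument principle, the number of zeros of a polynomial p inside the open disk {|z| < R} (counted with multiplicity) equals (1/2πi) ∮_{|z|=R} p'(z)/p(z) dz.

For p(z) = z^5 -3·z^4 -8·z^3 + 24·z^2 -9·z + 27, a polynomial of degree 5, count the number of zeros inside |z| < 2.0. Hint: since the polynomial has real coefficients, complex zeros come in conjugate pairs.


The zeros of p are: 3, -3, (0 + 1i), (0 - 1i), 3.
Their magnitudes are: 3, 3, 1, 1, 3.
Zeros with |z| < R = 2.0: (0 + 1i), (0 - 1i).
Count = 2.
By the argument principle, (1/2πi) ∮_{|z|=R} p'(z)/p(z) dz equals exactly this count.

Number of zeros inside |z| < 2.0: 2.


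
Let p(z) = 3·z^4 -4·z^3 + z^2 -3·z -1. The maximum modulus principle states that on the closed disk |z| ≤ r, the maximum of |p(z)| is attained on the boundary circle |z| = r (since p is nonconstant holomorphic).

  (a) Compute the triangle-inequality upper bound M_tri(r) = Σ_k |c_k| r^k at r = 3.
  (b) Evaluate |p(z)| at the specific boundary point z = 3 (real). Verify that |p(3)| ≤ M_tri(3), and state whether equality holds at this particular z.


Coefficients: c_0 = -1, c_1 = -3, c_2 = 1, c_3 = -4, c_4 = 3. Radius r = 3.
Part (a). Triangle bound: M_tri(r) = Σ_k |c_k| r^k
  = |-1|·3^0 + |-3|·3^1 + |1|·3^2 + |-4|·3^3 + |3|·3^4
  = 1 + 9 + 9 + 108 + 243 = 370.
This bounds M(r) := max_{|z|=r} |p(z)| from above; equality holds iff all terms c_k z^k can be made to align in phase at a single z on |z|=r.
Part (b). At z = 3 (real, on the circle |z| = r):
  p(3) = (-1)·3^0 + (-3)·3^1 + (1)·3^2 + (-4)·3^3 + (3)·3^4 = 134.
  |p(3)| = 134.
Check: |p(3)| = 134 ≤ 370 = M_tri(3). ✓ Equality does not hold at z = 3 (the coefficients have mixed signs, so the terms do not all align in phase there).

M_tri(3) = 370; |p(3)| = 134; equality at z=3: no.


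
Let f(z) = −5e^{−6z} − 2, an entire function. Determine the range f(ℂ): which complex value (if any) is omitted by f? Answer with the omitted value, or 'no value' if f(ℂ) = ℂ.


Little Picard bounds the complement of f(ℂ) to at most one point.
e^{−6z} is never zero on ℂ, so -5·e^{−6z} takes every value in ℂ ∖ {0}. Adding -2 shifts the range to ℂ ∖ {-2}. Thus f omits exactly the value -2.

Omitted value: -2.


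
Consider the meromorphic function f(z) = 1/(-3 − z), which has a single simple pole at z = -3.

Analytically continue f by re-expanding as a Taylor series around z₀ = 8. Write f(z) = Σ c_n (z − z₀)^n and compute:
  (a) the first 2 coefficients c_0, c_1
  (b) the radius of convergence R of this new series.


Let w = z − z₀, so z = z₀ + w.
Then -3 − z = -3 − (z₀ + w) = (-3 − z₀) − w = -11 − w.
f(z) = 1/(-11 − w) = (1/(-11)) · 1/(1 − w/(-11)) = Σ_{n≥0} w^n / (-11)^(n+1).
So c_n = 1/(-11)^(n+1):
  c_0 = 1/(-11)^1 = -1/11.
  c_1 = 1/(-11)^2 = 1/121.
The series is valid for |w/d| < 1, i.e. |z − z₀| < |d|.
Radius of convergence: R = |-3 − z₀| = |-11| = 11 (distance from z₀ to the singularity z = -3).

c_0 = -1/11, c_1 = 1/121; R = 11.


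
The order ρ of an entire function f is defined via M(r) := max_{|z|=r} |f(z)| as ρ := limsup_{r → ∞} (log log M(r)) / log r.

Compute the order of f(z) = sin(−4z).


sin(w) is a linear combination of e^{iw} and e^{−iw} (or e^w, e^{−w} in the hyperbolic case), so |sin(w)| ≤ e^{|w|}. With w = −4z, |w| ≤ 4|z| + 0 = 4r + 0 on |z| = r, giving M(r) ≤ e^{4r + 0}, so ρ ≤ 1. On a suitable ray (z = it for sin/cos; z = t for sinh/cosh, t real → ∞), |sin(−4z)| grows like e^{4|t|}/2, so ρ ≥ 1. Hence ρ = 1.
Therefore ρ = 1.

Order ρ = 1.


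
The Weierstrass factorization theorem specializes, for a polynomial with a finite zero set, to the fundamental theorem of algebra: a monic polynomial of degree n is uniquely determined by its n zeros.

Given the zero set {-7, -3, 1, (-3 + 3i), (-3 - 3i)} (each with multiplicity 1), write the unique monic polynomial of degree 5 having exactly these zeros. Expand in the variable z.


The polynomial is p(z) = ∏_{α ∈ S} (z − α), where S = {-7, -3, 1, (-3 + 3i), (-3 - 3i)}.
Expanding the product yields: p(z) = z^5 + 15·z^4 + 83·z^3 + 207·z^2 + 72·z -378.
Note conjugate pairs combine to real quadratics: (z − (-3+3i))(z − (-3−3i)) = z² + 6z + 18.
The resulting polynomial has degree 5 and real coefficients as required.

p(z) = z^5 + 15·z^4 + 83·z^3 + 207·z^2 + 72·z -378.


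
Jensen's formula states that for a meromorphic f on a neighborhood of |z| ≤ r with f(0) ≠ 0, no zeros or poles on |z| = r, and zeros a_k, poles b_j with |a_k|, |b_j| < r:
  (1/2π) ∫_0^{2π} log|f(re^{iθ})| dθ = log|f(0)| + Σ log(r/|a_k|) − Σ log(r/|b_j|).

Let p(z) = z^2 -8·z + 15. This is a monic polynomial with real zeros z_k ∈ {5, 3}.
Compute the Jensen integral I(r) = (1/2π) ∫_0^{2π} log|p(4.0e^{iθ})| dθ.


Zeros: 3, 5; r = 4.0.
Inside |z| < r: 3. Outside (|z| ≥ r): 5.
p(0) = 15, so log|p(0)| = log(15) = 2.7081.
Apply Jensen: I(r) = log|p(0)| + Σ_k log(r/|z_k|), summed over zeros inside |z| < r.
  log(r/|z_k|) for z_k = 3: log(4.0/3) = 0.2877
  Outside zeros (5) contribute nothing to the Jensen sum.
Sum over inside zeros: 0.2877.
I(r) = log|p(0)| + (inside sum) = 2.7081 + 0.2877 = 2.9957.
Note: since some zeros are outside |z| ≤ r, the simplified n·log(r) form does NOT apply — only the inside zeros contribute.

I(r) ≈ 2.9957.


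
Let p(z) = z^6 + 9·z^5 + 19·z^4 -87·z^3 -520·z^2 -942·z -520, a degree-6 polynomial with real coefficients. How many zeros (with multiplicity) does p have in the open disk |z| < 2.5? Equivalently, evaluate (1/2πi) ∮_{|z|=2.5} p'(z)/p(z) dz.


The zeros of p are: (-3 + 2i), (-3 - 2i), (-3 + 1i), (-3 - 1i), 4, -1.
Their magnitudes are: 3.606, 3.606, 3.162, 3.162, 4, 1.
Zeros with |z| < R = 2.5: -1.
Count = 1.
By the argument principle, (1/2πi) ∮_{|z|=R} p'(z)/p(z) dz equals exactly this count.

Number of zeros inside |z| < 2.5: 1.


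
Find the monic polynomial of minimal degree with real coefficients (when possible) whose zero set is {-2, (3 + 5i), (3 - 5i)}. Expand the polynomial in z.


The polynomial is p(z) = ∏_{α ∈ S} (z − α), where S = {-2, (3 + 5i), (3 - 5i)}.
Expanding the product yields: p(z) = z^3 -4·z^2 + 22·z + 68.
Note conjugate pairs combine to real quadratics: (z − (3+5i))(z − (3−5i)) = z² − 6z + 34.
The resulting polynomial has degree 3 and real coefficients as required.

p(z) = z^3 -4·z^2 + 22·z + 68.


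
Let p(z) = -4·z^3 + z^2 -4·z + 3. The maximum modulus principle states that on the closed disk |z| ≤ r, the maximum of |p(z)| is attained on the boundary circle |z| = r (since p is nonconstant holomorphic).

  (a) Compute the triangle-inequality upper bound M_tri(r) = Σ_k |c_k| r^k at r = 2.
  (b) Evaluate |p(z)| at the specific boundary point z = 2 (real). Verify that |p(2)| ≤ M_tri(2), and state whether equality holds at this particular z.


Coefficients: c_0 = 3, c_1 = -4, c_2 = 1, c_3 = -4. Radius r = 2.
Part (a). Triangle bound: M_tri(r) = Σ_k |c_k| r^k
  = |3|·2^0 + |-4|·2^1 + |1|·2^2 + |-4|·2^3
  = 3 + 8 + 4 + 32 = 47.
This bounds M(r) := max_{|z|=r} |p(z)| from above; equality holds iff all terms c_k z^k can be made to align in phase at a single z on |z|=r.
Part (b). At z = 2 (real, on the circle |z| = r):
  p(2) = (3)·2^0 + (-4)·2^1 + (1)·2^2 + (-4)·2^3 = -33.
  |p(2)| = 33.
Check: |p(2)| = 33 ≤ 47 = M_tri(2). ✓ Equality does not hold at z = 2 (the coefficients have mixed signs, so the terms do not all align in phase there).

M_tri(2) = 47; |p(2)| = 33; equality at z=2: no.


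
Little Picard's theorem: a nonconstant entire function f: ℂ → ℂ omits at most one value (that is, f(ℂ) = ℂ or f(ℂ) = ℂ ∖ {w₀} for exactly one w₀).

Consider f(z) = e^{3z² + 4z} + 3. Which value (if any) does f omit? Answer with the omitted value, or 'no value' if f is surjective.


Little Picard bounds the complement of f(ℂ) to at most one point.
The exponent g(z) = 3z² + 4z is a nonconstant polynomial, hence surjective onto ℂ. So e^{g(z)} takes every value in {e^w : w ∈ ℂ} = ℂ ∖ {0}. Adding 3 shifts the range to ℂ ∖ {3}. f omits exactly 3.

Omitted value: 3.


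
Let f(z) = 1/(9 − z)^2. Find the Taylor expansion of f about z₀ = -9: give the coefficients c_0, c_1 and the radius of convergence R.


Let w = z − z₀, so z = z₀ + w.
Then 9 − z = 9 − (z₀ + w) = (9 − z₀) − w = 18 − w.
f(z) = 1/(18 − w)^2 = (1/(18)^2) · (1 − w/(18))^{−2}.
By the binomial series (1−u)^{−2} = Σ_{n≥0} C(n+1, 1) u^n for |u|<1, with u = w/(18):
  c_n = C(n+1, 1) / (18)^(n+2).
  c_0 = 1/(18)^2 = 1/324.
  c_1 = 2/(18)^3 = 1/2916.
The series is valid for |w/d| < 1, i.e. |z − z₀| < |d|.
Radius of convergence: R = |9 − z₀| = |18| = 18 (distance from z₀ to the singularity z = 9).

c_0 = 1/324, c_1 = 1/2916; R = 18.


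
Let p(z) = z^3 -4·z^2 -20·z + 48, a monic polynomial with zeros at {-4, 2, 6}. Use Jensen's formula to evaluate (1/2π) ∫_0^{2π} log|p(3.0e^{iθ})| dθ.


Zeros: -4, 2, 6; r = 3.0.
Inside |z| < r: 2. Outside (|z| ≥ r): -4, 6.
p(0) = 48, so log|p(0)| = log(48) = 3.8712.
Apply Jensen: I(r) = log|p(0)| + Σ_k log(r/|z_k|), summed over zeros inside |z| < r.
  log(r/|z_k|) for z_k = 2: log(3.0/2) = 0.4055
  Outside zeros (-4, 6) contribute nothing to the Jensen sum.
Sum over inside zeros: 0.4055.
I(r) = log|p(0)| + (inside sum) = 3.8712 + 0.4055 = 4.2767.
Note: since some zeros are outside |z| ≤ r, the simplified n·log(r) form does NOT apply — only the inside zeros contribute.

I(r) ≈ 4.2767.


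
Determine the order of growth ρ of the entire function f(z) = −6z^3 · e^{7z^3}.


M(r) = max_{|z|=r} |-6|·|z|^3·|e^{7z^3}| = 6·r^3 · e^{7r^3} (the factors attain their maxima compatibly on |z|=r). Then log M(r) = log 6 + 3·log r + 7r^3, dominated by the last term, so log log M(r) ~ 3·log r. The polynomial factor -6z^3 contributes only a log r term and does not affect the order. ρ = 3.
Therefore ρ = 3.

Order ρ = 3.


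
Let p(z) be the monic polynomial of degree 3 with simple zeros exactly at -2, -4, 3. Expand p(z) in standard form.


The polynomial is p(z) = ∏_{α ∈ S} (z − α), where S = {-2, -4, 3}.
Expanding the product yields: p(z) = z^3 + 3·z^2 -10·z -24.
The resulting polynomial has degree 3 and real coefficients as required.

p(z) = z^3 + 3·z^2 -10·z -24.


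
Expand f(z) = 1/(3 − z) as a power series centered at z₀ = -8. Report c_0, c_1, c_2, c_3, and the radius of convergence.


Let w = z − z₀, so z = z₀ + w.
Then 3 − z = 3 − (z₀ + w) = (3 − z₀) − w = 11 − w.
f(z) = 1/(11 − w) = (1/(11)) · 1/(1 − w/(11)) = Σ_{n≥0} w^n / (11)^(n+1).
So c_n = 1/(11)^(n+1):
  c_0 = 1/(11)^1 = 1/11.
  c_1 = 1/(11)^2 = 1/121.
  c_2 = 1/(11)^3 = 1/1331.
  c_3 = 1/(11)^4 = 1/14641.
The series is valid for |w/d| < 1, i.e. |z − z₀| < |d|.
Radius of convergence: R = |3 − z₀| = |11| = 11 (distance from z₀ to the singularity z = 3).

c_0 = 1/11, c_1 = 1/121, c_2 = 1/1331, c_3 = 1/14641; R = 11.


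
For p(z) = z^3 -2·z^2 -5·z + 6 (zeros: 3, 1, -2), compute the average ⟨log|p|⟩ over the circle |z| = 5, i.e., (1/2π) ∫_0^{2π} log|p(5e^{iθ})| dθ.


Zeros: -2, 1, 3; r = 5.
Inside |z| < r: -2, 1, 3. Outside (|z| ≥ r): ∅.
p(0) = 6, so log|p(0)| = log(6) = 1.7918.
Apply Jensen: I(r) = log|p(0)| + Σ_k log(r/|z_k|), summed over zeros inside |z| < r.
  log(r/|z_k|) for z_k = 3: log(5/3) = 0.5108
  log(r/|z_k|) for z_k = 1: log(5/1) = 1.6094
  log(r/|z_k|) for z_k = -2: log(5/2) = 0.9163
Sum over inside zeros: 3.0366.
I(r) = log|p(0)| + (inside sum) = 1.7918 + 3.0366 = 4.8283.
Closed form (all zeros inside, monic): I(r) = n·log(r) = 3·log(5) = 4.8283. ✓

I(r) ≈ 4.8283.


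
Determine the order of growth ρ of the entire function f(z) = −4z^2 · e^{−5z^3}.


M(r) = max_{|z|=r} |-4|·|z|^2·|e^{−5z^3}| = 4·r^2 · e^{5r^3} (the factors attain their maxima compatibly on |z|=r). Then log M(r) = log 4 + 2·log r + 5r^3, dominated by the last term, so log log M(r) ~ 3·log r. The polynomial factor -4z^2 contributes only a log r term and does not affect the order. ρ = 3.
Therefore ρ = 3.

Order ρ = 3.


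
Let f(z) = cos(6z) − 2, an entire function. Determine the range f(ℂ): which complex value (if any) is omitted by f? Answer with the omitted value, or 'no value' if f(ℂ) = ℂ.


Little Picard bounds the complement of f(ℂ) to at most one point.
cos is entire and surjective onto ℂ: for every w ∈ ℂ, cos(ζ) = w has a solution ζ ∈ ℂ (e.g., via the complex inverse arccos). With ζ = 6z this gives z = ζ/(6). Then 1·cos(6z) takes every value in 1·ℂ = ℂ, and adding -2 is a bijection of ℂ. So f is surjective and omits no value. (Note: only on the real line is cos bounded by [−1, 1].)

Omitted value: no value.


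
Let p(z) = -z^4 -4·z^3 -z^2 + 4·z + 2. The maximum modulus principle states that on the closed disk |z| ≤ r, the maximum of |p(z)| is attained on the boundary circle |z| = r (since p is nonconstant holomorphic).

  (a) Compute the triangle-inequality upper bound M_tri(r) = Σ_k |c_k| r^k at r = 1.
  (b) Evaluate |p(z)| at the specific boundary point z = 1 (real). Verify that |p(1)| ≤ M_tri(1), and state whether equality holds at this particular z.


Coefficients: c_0 = 2, c_1 = 4, c_2 = -1, c_3 = -4, c_4 = -1. Radius r = 1.
Part (a). Triangle bound: M_tri(r) = Σ_k |c_k| r^k
  = |2|·1^0 + |4|·1^1 + |-1|·1^2 + |-4|·1^3 + |-1|·1^4
  = 2 + 4 + 1 + 4 + 1 = 12.
This bounds M(r) := max_{|z|=r} |p(z)| from above; equality holds iff all terms c_k z^k can be made to align in phase at a single z on |z|=r.
Part (b). At z = 1 (real, on the circle |z| = r):
  p(1) = (2)·1^0 + (4)·1^1 + (-1)·1^2 + (-4)·1^3 + (-1)·1^4 = 0.
  |p(1)| = 0.
Check: |p(1)| = 0 ≤ 12 = M_tri(1). ✓ Equality does not hold at z = 1 (the coefficients have mixed signs, so the terms do not all align in phase there).

M_tri(1) = 12; |p(1)| = 0; equality at z=1: no.


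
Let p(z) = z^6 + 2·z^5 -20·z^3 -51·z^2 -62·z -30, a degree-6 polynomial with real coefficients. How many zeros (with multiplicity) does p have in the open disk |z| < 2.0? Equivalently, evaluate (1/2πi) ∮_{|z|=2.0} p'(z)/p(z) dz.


The zeros of p are: -1, (-1 + 2i), (-1 - 2i), (-1 + 1i), (-1 - 1i), 3.
Their magnitudes are: 1, 2.236, 2.236, 1.414, 1.414, 3.
Zeros with |z| < R = 2.0: -1, (-1 + 1i), (-1 - 1i).
Count = 3.
By the argument principle, (1/2πi) ∮_{|z|=R} p'(z)/p(z) dz equals exactly this count.

Number of zeros inside |z| < 2.0: 3.


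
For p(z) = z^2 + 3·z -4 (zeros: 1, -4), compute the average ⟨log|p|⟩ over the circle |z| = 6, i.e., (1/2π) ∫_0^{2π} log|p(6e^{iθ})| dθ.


Zeros: -4, 1; r = 6.
Inside |z| < r: -4, 1. Outside (|z| ≥ r): ∅.
p(0) = -4, so log|p(0)| = log(4) = 1.3863.
Apply Jensen: I(r) = log|p(0)| + Σ_k log(r/|z_k|), summed over zeros inside |z| < r.
  log(r/|z_k|) for z_k = 1: log(6/1) = 1.7918
  log(r/|z_k|) for z_k = -4: log(6/4) = 0.4055
Sum over inside zeros: 2.1972.
I(r) = log|p(0)| + (inside sum) = 1.3863 + 2.1972 = 3.5835.
Closed form (all zeros inside, monic): I(r) = n·log(r) = 2·log(6) = 3.5835. ✓

I(r) ≈ 3.5835.


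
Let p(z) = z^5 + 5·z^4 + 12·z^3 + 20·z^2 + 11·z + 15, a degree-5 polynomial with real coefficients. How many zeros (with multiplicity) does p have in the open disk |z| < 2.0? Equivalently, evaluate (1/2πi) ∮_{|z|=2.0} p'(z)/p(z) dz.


The zeros of p are: (0 + 1i), (0 - 1i), (-1 + 2i), (-1 - 2i), -3.
Their magnitudes are: 1, 1, 2.236, 2.236, 3.
Zeros with |z| < R = 2.0: (0 + 1i), (0 - 1i).
Count = 2.
By the argument principle, (1/2πi) ∮_{|z|=R} p'(z)/p(z) dz equals exactly this count.

Number of zeros inside |z| < 2.0: 2.


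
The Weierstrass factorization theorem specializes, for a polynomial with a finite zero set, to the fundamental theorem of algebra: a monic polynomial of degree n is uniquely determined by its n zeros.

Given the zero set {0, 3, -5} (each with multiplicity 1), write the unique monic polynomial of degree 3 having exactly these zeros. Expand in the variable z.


The polynomial is p(z) = ∏_{α ∈ S} (z − α), where S = {0, 3, -5}.
Expanding the product yields: p(z) = z^3 + 2·z^2 -15·z.
The resulting polynomial has degree 3 and real coefficients as required.

p(z) = z^3 + 2·z^2 -15·z.


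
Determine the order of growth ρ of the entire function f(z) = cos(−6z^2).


Write cos(w) = (e^{iw} ± e^{−iw})/(2 or 2i), so |cos(w)| ≤ e^{|w|}. With w = −6z^2, |w| ≤ 6r^2 + 0 on |z|=r, giving M(r) ≤ e^{6r^2 + 0} and ρ ≤ 2. For the lower bound, choose z on |z|=r with -6z^2 purely imaginary of modulus 6r^2; then |cos(−6z^2)| grows like e^{6r^2}/2, so ρ ≥ 2. Hence ρ = 2.
Therefore ρ = 2.

Order ρ = 2.


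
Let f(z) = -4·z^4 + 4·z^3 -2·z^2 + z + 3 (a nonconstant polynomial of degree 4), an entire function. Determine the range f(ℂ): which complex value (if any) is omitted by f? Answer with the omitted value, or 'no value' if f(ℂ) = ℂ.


Little Picard bounds the complement of f(ℂ) to at most one point.
For every w ∈ ℂ, the equation p(z) − w = 0 is a nonconstant polynomial in z and hence has at least one root by the fundamental theorem of algebra. So p is surjective onto ℂ, omitting no value.

Omitted value: no value.


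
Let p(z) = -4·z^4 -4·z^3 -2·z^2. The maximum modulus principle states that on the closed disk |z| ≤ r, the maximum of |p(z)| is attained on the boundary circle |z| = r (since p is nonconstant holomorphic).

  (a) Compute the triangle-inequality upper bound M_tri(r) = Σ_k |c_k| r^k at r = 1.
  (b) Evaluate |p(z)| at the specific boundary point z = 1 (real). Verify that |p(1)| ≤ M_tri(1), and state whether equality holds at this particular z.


Coefficients: c_0 = 0, c_1 = 0, c_2 = -2, c_3 = -4, c_4 = -4. Radius r = 1.
Part (a). Triangle bound: M_tri(r) = Σ_k |c_k| r^k
  = |0|·1^0 + |0|·1^1 + |-2|·1^2 + |-4|·1^3 + |-4|·1^4
  = 0 + 0 + 2 + 4 + 4 = 10.
This bounds M(r) := max_{|z|=r} |p(z)| from above; equality holds iff all terms c_k z^k can be made to align in phase at a single z on |z|=r.
Part (b). At z = 1 (real, on the circle |z| = r):
  p(1) = (0)·1^0 + (0)·1^1 + (-2)·1^2 + (-4)·1^3 + (-4)·1^4 = -10.
  |p(1)| = 10.
Since all nonzero coefficients share the same sign, |p(1)| = 10 = M_tri(1); the triangle bound is attained at z = 1, so in fact M(r) = 10.

M_tri(1) = 10; |p(1)| = 10; equality at z=1: yes.


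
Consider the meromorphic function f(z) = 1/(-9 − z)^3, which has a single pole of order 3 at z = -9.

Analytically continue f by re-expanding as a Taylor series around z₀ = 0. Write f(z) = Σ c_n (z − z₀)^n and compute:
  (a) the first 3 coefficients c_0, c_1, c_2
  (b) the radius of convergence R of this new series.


Let w = z − z₀, so z = z₀ + w.
Then -9 − z = -9 − (z₀ + w) = (-9 − z₀) − w = -9 − w.
f(z) = 1/(-9 − w)^3 = (1/(-9)^3) · (1 − w/(-9))^{−3}.
By the binomial series (1−u)^{−3} = Σ_{n≥0} C(n+2, 2) u^n for |u|<1, with u = w/(-9):
  c_n = C(n+2, 2) / (-9)^(n+3).
  c_0 = 1/(-9)^3 = -1/729.
  c_1 = 3/(-9)^4 = 1/2187.
  c_2 = 6/(-9)^5 = -2/19683.
The series is valid for |w/d| < 1, i.e. |z − z₀| < |d|.
Radius of convergence: R = |-9 − z₀| = |-9| = 9 (distance from z₀ to the singularity z = -9).

c_0 = -1/729, c_1 = 1/2187, c_2 = -2/19683; R = 9.


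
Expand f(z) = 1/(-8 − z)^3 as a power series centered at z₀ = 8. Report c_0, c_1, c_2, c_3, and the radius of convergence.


Let w = z − z₀, so z = z₀ + w.
Then -8 − z = -8 − (z₀ + w) = (-8 − z₀) − w = -16 − w.
f(z) = 1/(-16 − w)^3 = (1/(-16)^3) · (1 − w/(-16))^{−3}.
By the binomial series (1−u)^{−3} = Σ_{n≥0} C(n+2, 2) u^n for |u|<1, with u = w/(-16):
  c_n = C(n+2, 2) / (-16)^(n+3).
  c_0 = 1/(-16)^3 = -1/4096.
  c_1 = 3/(-16)^4 = 3/65536.
  c_2 = 6/(-16)^5 = -3/524288.
  c_3 = 10/(-16)^6 = 5/8388608.
The series is valid for |w/d| < 1, i.e. |z − z₀| < |d|.
Radius of convergence: R = |-8 − z₀| = |-16| = 16 (distance from z₀ to the singularity z = -8).

c_0 = -1/4096, c_1 = 3/65536, c_2 = -3/524288, c_3 = 5/8388608; R = 16.


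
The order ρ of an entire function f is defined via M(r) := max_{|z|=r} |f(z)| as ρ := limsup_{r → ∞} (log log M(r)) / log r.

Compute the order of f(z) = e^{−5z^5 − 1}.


|e^{−5z^5 − 1}| = e^{Re(-5·z^5) + -1} ≤ e^{5|z|^5 + -1} = e^{5r^5 + -1} on |z| = r, so ρ ≤ 5. Choosing z on |z|=r so that -5·z^5 is real positive (always possible by picking arg z appropriately) gives |f(z)| = e^{5r^5 + -1}, matching the bound. The additive constant -1 does not affect log log M(r) ~ 5·log r. Hence ρ = 5.
Therefore ρ = 5.

Order ρ = 5.


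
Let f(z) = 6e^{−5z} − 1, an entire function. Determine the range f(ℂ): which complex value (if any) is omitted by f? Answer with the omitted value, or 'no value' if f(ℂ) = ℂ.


Little Picard bounds the complement of f(ℂ) to at most one point.
e^{−5z} is never zero on ℂ, so 6·e^{−5z} takes every value in ℂ ∖ {0}. Adding -1 shifts the range to ℂ ∖ {-1}. Thus f omits exactly the value -1.

Omitted value: -1.


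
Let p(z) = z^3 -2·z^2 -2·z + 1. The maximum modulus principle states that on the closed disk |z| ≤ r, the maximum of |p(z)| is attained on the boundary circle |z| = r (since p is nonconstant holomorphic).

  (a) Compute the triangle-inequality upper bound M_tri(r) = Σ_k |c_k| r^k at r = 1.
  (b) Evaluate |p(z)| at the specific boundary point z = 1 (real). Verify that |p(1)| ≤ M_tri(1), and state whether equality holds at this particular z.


Coefficients: c_0 = 1, c_1 = -2, c_2 = -2, c_3 = 1. Radius r = 1.
Part (a). Triangle bound: M_tri(r) = Σ_k |c_k| r^k
  = |1|·1^0 + |-2|·1^1 + |-2|·1^2 + |1|·1^3
  = 1 + 2 + 2 + 1 = 6.
This bounds M(r) := max_{|z|=r} |p(z)| from above; equality holds iff all terms c_k z^k can be made to align in phase at a single z on |z|=r.
Part (b). At z = 1 (real, on the circle |z| = r):
  p(1) = (1)·1^0 + (-2)·1^1 + (-2)·1^2 + (1)·1^3 = -2.
  |p(1)| = 2.
Check: |p(1)| = 2 ≤ 6 = M_tri(1). ✓ Equality does not hold at z = 1 (the coefficients have mixed signs, so the terms do not all align in phase there).

M_tri(1) = 6; |p(1)| = 2; equality at z=1: no.


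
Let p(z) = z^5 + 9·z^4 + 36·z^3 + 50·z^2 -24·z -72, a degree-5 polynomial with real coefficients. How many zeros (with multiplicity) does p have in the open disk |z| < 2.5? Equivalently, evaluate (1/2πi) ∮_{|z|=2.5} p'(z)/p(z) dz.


The zeros of p are: (-3 + 3i), (-3 - 3i), 1, -2, -2.
Their magnitudes are: 4.243, 4.243, 1, 2, 2.
Zeros with |z| < R = 2.5: 1, -2, -2.
Count = 3.
By the argument principle, (1/2πi) ∮_{|z|=R} p'(z)/p(z) dz equals exactly this count.

Number of zeros inside |z| < 2.5: 3.


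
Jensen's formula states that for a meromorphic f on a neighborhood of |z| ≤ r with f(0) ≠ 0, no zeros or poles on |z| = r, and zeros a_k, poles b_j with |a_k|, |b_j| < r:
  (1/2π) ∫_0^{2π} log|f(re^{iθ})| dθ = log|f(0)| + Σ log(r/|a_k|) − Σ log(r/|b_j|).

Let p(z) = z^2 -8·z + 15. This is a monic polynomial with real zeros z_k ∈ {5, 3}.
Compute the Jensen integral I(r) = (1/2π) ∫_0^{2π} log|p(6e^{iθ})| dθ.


Zeros: 3, 5; r = 6.
Inside |z| < r: 3, 5. Outside (|z| ≥ r): ∅.
p(0) = 15, so log|p(0)| = log(15) = 2.7081.
Apply Jensen: I(r) = log|p(0)| + Σ_k log(r/|z_k|), summed over zeros inside |z| < r.
  log(r/|z_k|) for z_k = 5: log(6/5) = 0.1823
  log(r/|z_k|) for z_k = 3: log(6/3) = 0.6931
Sum over inside zeros: 0.8755.
I(r) = log|p(0)| + (inside sum) = 2.7081 + 0.8755 = 3.5835.
Closed form (all zeros inside, monic): I(r) = n·log(r) = 2·log(6) = 3.5835. ✓

I(r) ≈ 3.5835.


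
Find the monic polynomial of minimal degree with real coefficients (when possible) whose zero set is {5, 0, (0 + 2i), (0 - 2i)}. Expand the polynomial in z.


The polynomial is p(z) = ∏_{α ∈ S} (z − α), where S = {5, 0, (0 + 2i), (0 - 2i)}.
Expanding the product yields: p(z) = z^4 -5·z^3 + 4·z^2 -20·z.
Note conjugate pairs combine to real quadratics: (z − (0+2i))(z − (0−2i)) = z² + 4.
The resulting polynomial has degree 4 and real coefficients as required.

p(z) = z^4 -5·z^3 + 4·z^2 -20·z.


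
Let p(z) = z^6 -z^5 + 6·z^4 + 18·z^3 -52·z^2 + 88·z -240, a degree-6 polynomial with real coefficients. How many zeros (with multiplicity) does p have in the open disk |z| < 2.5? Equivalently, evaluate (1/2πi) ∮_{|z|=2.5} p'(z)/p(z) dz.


The zeros of p are: (0 + 2i), (0 - 2i), 2, -3, (1 + 3i), (1 - 3i).
Their magnitudes are: 2, 2, 2, 3, 3.162, 3.162.
Zeros with |z| < R = 2.5: (0 + 2i), (0 - 2i), 2.
Count = 3.
By the argument principle, (1/2πi) ∮_{|z|=R} p'(z)/p(z) dz equals exactly this count.

Number of zeros inside |z| < 2.5: 3.


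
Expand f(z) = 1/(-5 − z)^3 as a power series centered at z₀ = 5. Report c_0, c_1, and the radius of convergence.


Let w = z − z₀, so z = z₀ + w.
Then -5 − z = -5 − (z₀ + w) = (-5 − z₀) − w = -10 − w.
f(z) = 1/(-10 − w)^3 = (1/(-10)^3) · (1 − w/(-10))^{−3}.
By the binomial series (1−u)^{−3} = Σ_{n≥0} C(n+2, 2) u^n for |u|<1, with u = w/(-10):
  c_n = C(n+2, 2) / (-10)^(n+3).
  c_0 = 1/(-10)^3 = -1/1000.
  c_1 = 3/(-10)^4 = 3/10000.
The series is valid for |w/d| < 1, i.e. |z − z₀| < |d|.
Radius of convergence: R = |-5 − z₀| = |-10| = 10 (distance from z₀ to the singularity z = -5).

c_0 = -1/1000, c_1 = 3/10000; R = 10.
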